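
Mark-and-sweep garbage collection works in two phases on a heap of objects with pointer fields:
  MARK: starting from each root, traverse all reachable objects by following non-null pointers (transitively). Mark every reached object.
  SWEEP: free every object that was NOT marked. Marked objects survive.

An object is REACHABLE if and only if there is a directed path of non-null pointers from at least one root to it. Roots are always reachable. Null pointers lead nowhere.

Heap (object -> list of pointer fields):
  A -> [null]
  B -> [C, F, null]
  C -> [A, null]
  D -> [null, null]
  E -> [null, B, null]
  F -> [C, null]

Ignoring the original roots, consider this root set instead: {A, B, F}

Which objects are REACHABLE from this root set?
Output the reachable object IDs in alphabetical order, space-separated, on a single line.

Roots: A B F
Mark A: refs=null, marked=A
Mark B: refs=C F null, marked=A B
Mark F: refs=C null, marked=A B F
Mark C: refs=A null, marked=A B C F
Unmarked (collected): D E

Answer: A B C F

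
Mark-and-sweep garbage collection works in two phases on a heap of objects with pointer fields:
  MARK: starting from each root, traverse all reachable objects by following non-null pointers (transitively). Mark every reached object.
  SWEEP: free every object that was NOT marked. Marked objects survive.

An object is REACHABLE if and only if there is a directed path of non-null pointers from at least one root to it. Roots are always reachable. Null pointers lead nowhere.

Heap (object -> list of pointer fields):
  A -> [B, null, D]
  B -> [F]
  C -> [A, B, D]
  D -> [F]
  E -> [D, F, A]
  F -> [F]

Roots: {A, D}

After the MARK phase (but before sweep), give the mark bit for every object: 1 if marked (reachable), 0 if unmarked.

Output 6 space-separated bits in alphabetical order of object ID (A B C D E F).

Roots: A D
Mark A: refs=B null D, marked=A
Mark D: refs=F, marked=A D
Mark B: refs=F, marked=A B D
Mark F: refs=F, marked=A B D F
Unmarked (collected): C E

Answer: 1 1 0 1 0 1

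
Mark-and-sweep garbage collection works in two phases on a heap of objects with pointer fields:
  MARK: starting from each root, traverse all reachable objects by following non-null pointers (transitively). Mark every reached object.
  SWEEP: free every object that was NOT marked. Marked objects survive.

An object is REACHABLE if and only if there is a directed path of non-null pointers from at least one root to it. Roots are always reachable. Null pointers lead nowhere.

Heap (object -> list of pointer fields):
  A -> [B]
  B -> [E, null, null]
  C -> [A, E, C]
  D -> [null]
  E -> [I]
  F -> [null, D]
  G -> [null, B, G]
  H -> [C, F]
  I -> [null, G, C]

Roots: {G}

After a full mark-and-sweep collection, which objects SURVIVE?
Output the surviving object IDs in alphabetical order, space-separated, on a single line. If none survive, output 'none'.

Answer: A B C E G I

Derivation:
Roots: G
Mark G: refs=null B G, marked=G
Mark B: refs=E null null, marked=B G
Mark E: refs=I, marked=B E G
Mark I: refs=null G C, marked=B E G I
Mark C: refs=A E C, marked=B C E G I
Mark A: refs=B, marked=A B C E G I
Unmarked (collected): D F H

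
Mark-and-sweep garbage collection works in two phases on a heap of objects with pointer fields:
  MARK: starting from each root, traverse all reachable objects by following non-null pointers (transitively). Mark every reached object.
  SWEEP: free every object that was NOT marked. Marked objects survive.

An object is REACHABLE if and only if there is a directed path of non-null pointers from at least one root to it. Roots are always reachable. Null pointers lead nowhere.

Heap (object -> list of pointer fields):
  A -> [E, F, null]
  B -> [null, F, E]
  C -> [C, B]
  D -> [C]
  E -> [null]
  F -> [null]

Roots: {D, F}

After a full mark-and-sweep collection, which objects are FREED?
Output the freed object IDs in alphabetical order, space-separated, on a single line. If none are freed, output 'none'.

Answer: A

Derivation:
Roots: D F
Mark D: refs=C, marked=D
Mark F: refs=null, marked=D F
Mark C: refs=C B, marked=C D F
Mark B: refs=null F E, marked=B C D F
Mark E: refs=null, marked=B C D E F
Unmarked (collected): A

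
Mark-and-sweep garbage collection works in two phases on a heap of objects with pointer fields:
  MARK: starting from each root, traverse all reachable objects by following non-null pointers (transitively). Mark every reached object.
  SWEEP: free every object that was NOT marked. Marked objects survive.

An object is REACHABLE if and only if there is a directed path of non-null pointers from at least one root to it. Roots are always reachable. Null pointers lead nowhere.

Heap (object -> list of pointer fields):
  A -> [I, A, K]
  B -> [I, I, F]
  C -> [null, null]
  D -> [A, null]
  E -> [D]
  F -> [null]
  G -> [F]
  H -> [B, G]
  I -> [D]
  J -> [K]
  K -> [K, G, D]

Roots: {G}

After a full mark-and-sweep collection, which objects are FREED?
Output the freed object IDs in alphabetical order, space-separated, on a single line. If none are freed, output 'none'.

Roots: G
Mark G: refs=F, marked=G
Mark F: refs=null, marked=F G
Unmarked (collected): A B C D E H I J K

Answer: A B C D E H I J K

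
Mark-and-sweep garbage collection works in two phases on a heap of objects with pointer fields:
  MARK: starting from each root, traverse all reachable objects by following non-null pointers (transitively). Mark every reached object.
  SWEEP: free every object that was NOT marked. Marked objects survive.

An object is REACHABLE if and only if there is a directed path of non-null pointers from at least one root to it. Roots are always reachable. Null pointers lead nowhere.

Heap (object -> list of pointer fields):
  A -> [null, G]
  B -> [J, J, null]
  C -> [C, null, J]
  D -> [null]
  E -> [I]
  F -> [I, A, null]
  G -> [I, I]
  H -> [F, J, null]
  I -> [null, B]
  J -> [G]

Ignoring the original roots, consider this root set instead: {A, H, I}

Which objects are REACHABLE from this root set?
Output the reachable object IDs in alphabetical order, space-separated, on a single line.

Answer: A B F G H I J

Derivation:
Roots: A H I
Mark A: refs=null G, marked=A
Mark H: refs=F J null, marked=A H
Mark I: refs=null B, marked=A H I
Mark G: refs=I I, marked=A G H I
Mark F: refs=I A null, marked=A F G H I
Mark J: refs=G, marked=A F G H I J
Mark B: refs=J J null, marked=A B F G H I J
Unmarked (collected): C D E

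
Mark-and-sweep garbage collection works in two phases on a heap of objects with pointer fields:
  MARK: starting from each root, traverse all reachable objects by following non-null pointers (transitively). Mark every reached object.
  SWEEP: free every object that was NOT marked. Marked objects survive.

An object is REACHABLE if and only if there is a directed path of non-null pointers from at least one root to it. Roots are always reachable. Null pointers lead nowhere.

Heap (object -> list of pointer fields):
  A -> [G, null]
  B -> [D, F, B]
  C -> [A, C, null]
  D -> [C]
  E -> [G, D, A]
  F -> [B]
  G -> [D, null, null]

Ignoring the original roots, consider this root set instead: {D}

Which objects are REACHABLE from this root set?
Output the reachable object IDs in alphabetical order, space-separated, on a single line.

Roots: D
Mark D: refs=C, marked=D
Mark C: refs=A C null, marked=C D
Mark A: refs=G null, marked=A C D
Mark G: refs=D null null, marked=A C D G
Unmarked (collected): B E F

Answer: A C D G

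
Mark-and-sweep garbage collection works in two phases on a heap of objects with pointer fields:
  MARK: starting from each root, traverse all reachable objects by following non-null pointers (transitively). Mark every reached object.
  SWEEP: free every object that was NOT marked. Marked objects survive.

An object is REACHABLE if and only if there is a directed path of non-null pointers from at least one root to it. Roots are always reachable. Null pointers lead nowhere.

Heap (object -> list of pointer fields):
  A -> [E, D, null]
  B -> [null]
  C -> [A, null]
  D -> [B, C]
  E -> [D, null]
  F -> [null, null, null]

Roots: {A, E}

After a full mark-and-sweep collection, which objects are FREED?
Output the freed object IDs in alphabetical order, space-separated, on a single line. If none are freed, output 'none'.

Roots: A E
Mark A: refs=E D null, marked=A
Mark E: refs=D null, marked=A E
Mark D: refs=B C, marked=A D E
Mark B: refs=null, marked=A B D E
Mark C: refs=A null, marked=A B C D E
Unmarked (collected): F

Answer: F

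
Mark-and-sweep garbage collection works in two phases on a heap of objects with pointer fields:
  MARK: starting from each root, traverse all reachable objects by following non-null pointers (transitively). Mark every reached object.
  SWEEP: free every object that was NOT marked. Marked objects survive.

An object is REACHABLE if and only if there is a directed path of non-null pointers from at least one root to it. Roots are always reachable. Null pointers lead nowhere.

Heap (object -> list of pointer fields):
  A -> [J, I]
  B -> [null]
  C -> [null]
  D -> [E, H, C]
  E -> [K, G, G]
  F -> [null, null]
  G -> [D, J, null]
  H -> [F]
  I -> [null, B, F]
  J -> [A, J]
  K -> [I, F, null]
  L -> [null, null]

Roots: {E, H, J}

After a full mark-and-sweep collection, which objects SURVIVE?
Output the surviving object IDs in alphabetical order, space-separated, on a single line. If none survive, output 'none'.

Roots: E H J
Mark E: refs=K G G, marked=E
Mark H: refs=F, marked=E H
Mark J: refs=A J, marked=E H J
Mark K: refs=I F null, marked=E H J K
Mark G: refs=D J null, marked=E G H J K
Mark F: refs=null null, marked=E F G H J K
Mark A: refs=J I, marked=A E F G H J K
Mark I: refs=null B F, marked=A E F G H I J K
Mark D: refs=E H C, marked=A D E F G H I J K
Mark B: refs=null, marked=A B D E F G H I J K
Mark C: refs=null, marked=A B C D E F G H I J K
Unmarked (collected): L

Answer: A B C D E F G H I J K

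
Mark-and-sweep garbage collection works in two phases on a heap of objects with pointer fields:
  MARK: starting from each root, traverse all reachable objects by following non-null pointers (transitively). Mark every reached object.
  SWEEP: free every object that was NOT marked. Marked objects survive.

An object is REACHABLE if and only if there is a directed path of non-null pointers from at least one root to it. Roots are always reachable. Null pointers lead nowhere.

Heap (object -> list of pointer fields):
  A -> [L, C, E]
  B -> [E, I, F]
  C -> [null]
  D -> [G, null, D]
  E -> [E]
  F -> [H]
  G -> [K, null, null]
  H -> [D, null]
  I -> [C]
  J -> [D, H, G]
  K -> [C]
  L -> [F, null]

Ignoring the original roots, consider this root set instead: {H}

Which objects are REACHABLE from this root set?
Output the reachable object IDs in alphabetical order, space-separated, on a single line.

Answer: C D G H K

Derivation:
Roots: H
Mark H: refs=D null, marked=H
Mark D: refs=G null D, marked=D H
Mark G: refs=K null null, marked=D G H
Mark K: refs=C, marked=D G H K
Mark C: refs=null, marked=C D G H K
Unmarked (collected): A B E F I J L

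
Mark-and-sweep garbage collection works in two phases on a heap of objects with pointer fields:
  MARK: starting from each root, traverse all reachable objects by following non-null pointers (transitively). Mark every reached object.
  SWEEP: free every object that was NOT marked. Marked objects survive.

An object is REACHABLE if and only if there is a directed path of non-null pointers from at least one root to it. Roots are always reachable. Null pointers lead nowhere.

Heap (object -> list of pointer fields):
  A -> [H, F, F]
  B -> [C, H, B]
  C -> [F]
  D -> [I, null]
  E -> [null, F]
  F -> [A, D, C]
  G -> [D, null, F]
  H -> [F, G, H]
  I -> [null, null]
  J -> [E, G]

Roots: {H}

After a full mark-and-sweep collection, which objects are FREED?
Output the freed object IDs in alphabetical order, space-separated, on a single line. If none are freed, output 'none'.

Roots: H
Mark H: refs=F G H, marked=H
Mark F: refs=A D C, marked=F H
Mark G: refs=D null F, marked=F G H
Mark A: refs=H F F, marked=A F G H
Mark D: refs=I null, marked=A D F G H
Mark C: refs=F, marked=A C D F G H
Mark I: refs=null null, marked=A C D F G H I
Unmarked (collected): B E J

Answer: B E J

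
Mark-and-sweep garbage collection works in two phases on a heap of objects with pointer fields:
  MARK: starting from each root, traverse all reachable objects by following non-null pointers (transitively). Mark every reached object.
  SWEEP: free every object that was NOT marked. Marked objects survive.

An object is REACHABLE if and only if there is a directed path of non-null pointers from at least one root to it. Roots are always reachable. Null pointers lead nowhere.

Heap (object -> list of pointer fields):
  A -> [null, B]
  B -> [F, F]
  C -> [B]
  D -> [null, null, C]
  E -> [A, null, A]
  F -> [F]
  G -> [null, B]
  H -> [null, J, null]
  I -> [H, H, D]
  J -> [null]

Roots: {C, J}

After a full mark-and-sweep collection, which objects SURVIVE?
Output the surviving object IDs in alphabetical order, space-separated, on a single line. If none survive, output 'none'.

Roots: C J
Mark C: refs=B, marked=C
Mark J: refs=null, marked=C J
Mark B: refs=F F, marked=B C J
Mark F: refs=F, marked=B C F J
Unmarked (collected): A D E G H I

Answer: B C F J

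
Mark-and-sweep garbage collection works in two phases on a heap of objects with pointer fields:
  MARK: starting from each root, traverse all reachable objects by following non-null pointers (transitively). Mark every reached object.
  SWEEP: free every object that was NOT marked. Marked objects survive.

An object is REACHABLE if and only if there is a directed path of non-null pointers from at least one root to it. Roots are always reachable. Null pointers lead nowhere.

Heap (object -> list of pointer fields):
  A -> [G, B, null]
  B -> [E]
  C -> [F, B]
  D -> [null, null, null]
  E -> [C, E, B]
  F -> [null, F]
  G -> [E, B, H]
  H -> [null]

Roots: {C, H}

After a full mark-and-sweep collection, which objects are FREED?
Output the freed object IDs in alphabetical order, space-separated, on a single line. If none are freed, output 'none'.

Answer: A D G

Derivation:
Roots: C H
Mark C: refs=F B, marked=C
Mark H: refs=null, marked=C H
Mark F: refs=null F, marked=C F H
Mark B: refs=E, marked=B C F H
Mark E: refs=C E B, marked=B C E F H
Unmarked (collected): A D G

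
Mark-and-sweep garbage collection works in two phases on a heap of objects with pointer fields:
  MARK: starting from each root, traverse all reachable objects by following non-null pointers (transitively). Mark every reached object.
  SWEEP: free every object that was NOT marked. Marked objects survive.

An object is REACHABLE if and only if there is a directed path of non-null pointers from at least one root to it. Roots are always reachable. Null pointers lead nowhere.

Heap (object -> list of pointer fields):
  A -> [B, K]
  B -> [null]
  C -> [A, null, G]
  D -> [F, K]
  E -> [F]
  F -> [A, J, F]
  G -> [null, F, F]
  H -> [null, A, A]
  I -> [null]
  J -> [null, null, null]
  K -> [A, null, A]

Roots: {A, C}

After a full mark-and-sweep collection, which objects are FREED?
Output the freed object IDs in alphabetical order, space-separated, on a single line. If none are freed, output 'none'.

Answer: D E H I

Derivation:
Roots: A C
Mark A: refs=B K, marked=A
Mark C: refs=A null G, marked=A C
Mark B: refs=null, marked=A B C
Mark K: refs=A null A, marked=A B C K
Mark G: refs=null F F, marked=A B C G K
Mark F: refs=A J F, marked=A B C F G K
Mark J: refs=null null null, marked=A B C F G J K
Unmarked (collected): D E H I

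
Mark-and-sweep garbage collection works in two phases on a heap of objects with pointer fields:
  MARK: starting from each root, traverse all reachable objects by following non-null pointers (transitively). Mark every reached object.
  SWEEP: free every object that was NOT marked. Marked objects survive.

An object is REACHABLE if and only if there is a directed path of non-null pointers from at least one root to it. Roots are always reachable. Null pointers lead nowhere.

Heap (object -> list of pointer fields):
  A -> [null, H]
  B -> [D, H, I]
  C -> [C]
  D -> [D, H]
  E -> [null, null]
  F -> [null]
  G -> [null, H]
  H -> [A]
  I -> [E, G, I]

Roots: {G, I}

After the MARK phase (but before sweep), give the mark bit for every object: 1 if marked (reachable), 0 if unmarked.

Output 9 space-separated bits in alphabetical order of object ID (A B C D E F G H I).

Roots: G I
Mark G: refs=null H, marked=G
Mark I: refs=E G I, marked=G I
Mark H: refs=A, marked=G H I
Mark E: refs=null null, marked=E G H I
Mark A: refs=null H, marked=A E G H I
Unmarked (collected): B C D F

Answer: 1 0 0 0 1 0 1 1 1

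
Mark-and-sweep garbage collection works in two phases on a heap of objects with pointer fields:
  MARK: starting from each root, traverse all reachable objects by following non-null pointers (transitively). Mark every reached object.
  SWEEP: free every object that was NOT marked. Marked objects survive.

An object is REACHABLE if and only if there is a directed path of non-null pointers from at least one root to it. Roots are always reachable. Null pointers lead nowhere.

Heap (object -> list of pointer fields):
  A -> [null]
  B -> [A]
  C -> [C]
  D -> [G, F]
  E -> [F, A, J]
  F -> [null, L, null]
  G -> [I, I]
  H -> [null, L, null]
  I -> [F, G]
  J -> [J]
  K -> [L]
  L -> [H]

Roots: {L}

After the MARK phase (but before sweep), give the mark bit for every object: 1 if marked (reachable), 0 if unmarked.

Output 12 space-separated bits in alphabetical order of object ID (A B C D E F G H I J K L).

Roots: L
Mark L: refs=H, marked=L
Mark H: refs=null L null, marked=H L
Unmarked (collected): A B C D E F G I J K

Answer: 0 0 0 0 0 0 0 1 0 0 0 1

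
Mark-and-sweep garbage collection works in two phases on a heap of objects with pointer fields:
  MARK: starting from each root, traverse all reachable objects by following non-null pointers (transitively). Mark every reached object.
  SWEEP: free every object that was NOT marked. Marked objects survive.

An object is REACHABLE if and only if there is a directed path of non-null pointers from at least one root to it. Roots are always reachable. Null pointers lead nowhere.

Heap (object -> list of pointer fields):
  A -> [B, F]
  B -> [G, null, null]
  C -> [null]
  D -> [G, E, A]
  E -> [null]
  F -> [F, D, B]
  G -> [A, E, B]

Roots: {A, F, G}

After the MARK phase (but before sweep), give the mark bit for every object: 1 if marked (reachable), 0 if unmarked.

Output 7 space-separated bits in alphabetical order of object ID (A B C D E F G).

Answer: 1 1 0 1 1 1 1

Derivation:
Roots: A F G
Mark A: refs=B F, marked=A
Mark F: refs=F D B, marked=A F
Mark G: refs=A E B, marked=A F G
Mark B: refs=G null null, marked=A B F G
Mark D: refs=G E A, marked=A B D F G
Mark E: refs=null, marked=A B D E F G
Unmarked (collected): C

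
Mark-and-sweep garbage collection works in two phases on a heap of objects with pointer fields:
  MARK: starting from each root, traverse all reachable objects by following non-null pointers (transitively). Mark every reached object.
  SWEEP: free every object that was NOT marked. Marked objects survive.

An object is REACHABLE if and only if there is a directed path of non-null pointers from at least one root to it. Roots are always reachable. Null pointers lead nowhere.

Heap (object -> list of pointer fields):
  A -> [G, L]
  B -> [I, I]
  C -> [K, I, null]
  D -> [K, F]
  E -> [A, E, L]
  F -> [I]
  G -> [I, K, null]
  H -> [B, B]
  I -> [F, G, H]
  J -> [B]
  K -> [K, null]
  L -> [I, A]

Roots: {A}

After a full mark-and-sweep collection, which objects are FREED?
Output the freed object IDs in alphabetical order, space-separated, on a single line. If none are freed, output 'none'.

Roots: A
Mark A: refs=G L, marked=A
Mark G: refs=I K null, marked=A G
Mark L: refs=I A, marked=A G L
Mark I: refs=F G H, marked=A G I L
Mark K: refs=K null, marked=A G I K L
Mark F: refs=I, marked=A F G I K L
Mark H: refs=B B, marked=A F G H I K L
Mark B: refs=I I, marked=A B F G H I K L
Unmarked (collected): C D E J

Answer: C D E J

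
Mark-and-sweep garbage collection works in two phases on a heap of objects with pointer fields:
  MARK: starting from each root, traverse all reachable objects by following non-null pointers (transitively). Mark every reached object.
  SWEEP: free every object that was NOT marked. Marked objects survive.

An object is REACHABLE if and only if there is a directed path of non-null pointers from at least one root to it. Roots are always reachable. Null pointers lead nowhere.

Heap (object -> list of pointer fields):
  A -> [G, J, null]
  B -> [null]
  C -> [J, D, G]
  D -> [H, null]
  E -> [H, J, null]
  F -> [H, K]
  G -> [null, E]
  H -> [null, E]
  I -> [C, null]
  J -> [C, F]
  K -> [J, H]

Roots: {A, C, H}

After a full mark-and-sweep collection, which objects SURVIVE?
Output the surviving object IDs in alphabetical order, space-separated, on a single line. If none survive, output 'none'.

Roots: A C H
Mark A: refs=G J null, marked=A
Mark C: refs=J D G, marked=A C
Mark H: refs=null E, marked=A C H
Mark G: refs=null E, marked=A C G H
Mark J: refs=C F, marked=A C G H J
Mark D: refs=H null, marked=A C D G H J
Mark E: refs=H J null, marked=A C D E G H J
Mark F: refs=H K, marked=A C D E F G H J
Mark K: refs=J H, marked=A C D E F G H J K
Unmarked (collected): B I

Answer: A C D E F G H J K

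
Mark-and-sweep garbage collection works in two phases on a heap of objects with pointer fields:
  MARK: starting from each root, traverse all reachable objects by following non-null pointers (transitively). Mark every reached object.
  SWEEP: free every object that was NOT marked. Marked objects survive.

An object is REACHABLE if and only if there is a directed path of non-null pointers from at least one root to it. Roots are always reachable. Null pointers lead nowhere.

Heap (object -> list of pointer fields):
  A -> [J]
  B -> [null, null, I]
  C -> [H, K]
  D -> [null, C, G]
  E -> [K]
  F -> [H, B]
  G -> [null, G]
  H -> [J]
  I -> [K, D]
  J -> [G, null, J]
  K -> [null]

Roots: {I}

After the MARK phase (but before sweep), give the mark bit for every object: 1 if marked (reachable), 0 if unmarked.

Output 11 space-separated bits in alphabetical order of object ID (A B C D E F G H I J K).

Roots: I
Mark I: refs=K D, marked=I
Mark K: refs=null, marked=I K
Mark D: refs=null C G, marked=D I K
Mark C: refs=H K, marked=C D I K
Mark G: refs=null G, marked=C D G I K
Mark H: refs=J, marked=C D G H I K
Mark J: refs=G null J, marked=C D G H I J K
Unmarked (collected): A B E F

Answer: 0 0 1 1 0 0 1 1 1 1 1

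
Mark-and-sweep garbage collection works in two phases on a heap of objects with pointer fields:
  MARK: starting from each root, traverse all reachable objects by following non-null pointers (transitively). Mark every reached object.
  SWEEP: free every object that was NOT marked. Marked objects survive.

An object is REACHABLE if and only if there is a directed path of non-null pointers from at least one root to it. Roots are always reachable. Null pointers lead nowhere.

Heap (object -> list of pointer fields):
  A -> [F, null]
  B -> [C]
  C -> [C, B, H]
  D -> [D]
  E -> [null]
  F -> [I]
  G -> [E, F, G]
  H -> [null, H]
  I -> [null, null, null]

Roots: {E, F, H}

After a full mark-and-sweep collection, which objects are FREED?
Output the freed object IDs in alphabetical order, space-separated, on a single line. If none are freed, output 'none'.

Answer: A B C D G

Derivation:
Roots: E F H
Mark E: refs=null, marked=E
Mark F: refs=I, marked=E F
Mark H: refs=null H, marked=E F H
Mark I: refs=null null null, marked=E F H I
Unmarked (collected): A B C D G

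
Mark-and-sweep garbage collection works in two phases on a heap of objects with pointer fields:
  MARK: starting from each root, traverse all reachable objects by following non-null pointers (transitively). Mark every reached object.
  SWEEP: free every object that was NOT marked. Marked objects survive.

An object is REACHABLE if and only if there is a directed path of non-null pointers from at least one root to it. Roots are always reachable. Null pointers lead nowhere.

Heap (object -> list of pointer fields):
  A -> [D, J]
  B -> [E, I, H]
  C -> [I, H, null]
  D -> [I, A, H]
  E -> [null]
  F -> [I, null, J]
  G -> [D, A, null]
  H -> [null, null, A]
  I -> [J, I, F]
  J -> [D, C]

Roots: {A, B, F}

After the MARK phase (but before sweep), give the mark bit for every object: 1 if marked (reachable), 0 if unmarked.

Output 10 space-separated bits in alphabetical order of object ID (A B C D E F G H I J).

Roots: A B F
Mark A: refs=D J, marked=A
Mark B: refs=E I H, marked=A B
Mark F: refs=I null J, marked=A B F
Mark D: refs=I A H, marked=A B D F
Mark J: refs=D C, marked=A B D F J
Mark E: refs=null, marked=A B D E F J
Mark I: refs=J I F, marked=A B D E F I J
Mark H: refs=null null A, marked=A B D E F H I J
Mark C: refs=I H null, marked=A B C D E F H I J
Unmarked (collected): G

Answer: 1 1 1 1 1 1 0 1 1 1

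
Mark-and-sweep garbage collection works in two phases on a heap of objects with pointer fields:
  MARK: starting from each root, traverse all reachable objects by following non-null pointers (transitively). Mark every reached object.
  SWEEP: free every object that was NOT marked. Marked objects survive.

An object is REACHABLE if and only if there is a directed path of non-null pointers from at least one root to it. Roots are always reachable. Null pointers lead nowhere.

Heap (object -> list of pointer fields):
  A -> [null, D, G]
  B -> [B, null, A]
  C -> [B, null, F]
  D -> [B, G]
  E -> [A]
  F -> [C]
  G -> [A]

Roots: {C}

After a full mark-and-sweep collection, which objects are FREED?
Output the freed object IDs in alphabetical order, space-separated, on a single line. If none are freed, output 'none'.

Roots: C
Mark C: refs=B null F, marked=C
Mark B: refs=B null A, marked=B C
Mark F: refs=C, marked=B C F
Mark A: refs=null D G, marked=A B C F
Mark D: refs=B G, marked=A B C D F
Mark G: refs=A, marked=A B C D F G
Unmarked (collected): E

Answer: E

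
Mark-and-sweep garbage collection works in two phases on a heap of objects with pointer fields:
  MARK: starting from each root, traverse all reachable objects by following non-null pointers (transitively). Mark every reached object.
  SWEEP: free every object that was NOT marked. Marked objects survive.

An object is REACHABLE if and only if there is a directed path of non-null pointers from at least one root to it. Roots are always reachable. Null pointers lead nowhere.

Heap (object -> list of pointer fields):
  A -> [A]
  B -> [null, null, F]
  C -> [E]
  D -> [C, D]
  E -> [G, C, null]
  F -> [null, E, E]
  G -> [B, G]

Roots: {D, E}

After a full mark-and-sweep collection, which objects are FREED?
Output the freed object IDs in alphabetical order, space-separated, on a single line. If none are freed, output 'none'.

Roots: D E
Mark D: refs=C D, marked=D
Mark E: refs=G C null, marked=D E
Mark C: refs=E, marked=C D E
Mark G: refs=B G, marked=C D E G
Mark B: refs=null null F, marked=B C D E G
Mark F: refs=null E E, marked=B C D E F G
Unmarked (collected): A

Answer: A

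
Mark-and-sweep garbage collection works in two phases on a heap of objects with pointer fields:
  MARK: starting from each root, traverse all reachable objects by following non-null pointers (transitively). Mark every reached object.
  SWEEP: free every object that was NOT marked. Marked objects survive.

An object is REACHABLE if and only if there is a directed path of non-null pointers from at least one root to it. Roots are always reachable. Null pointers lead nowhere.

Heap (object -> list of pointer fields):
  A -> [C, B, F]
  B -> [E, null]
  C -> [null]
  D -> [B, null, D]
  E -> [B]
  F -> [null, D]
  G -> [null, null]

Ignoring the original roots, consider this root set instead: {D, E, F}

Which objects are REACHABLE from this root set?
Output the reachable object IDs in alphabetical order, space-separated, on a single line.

Roots: D E F
Mark D: refs=B null D, marked=D
Mark E: refs=B, marked=D E
Mark F: refs=null D, marked=D E F
Mark B: refs=E null, marked=B D E F
Unmarked (collected): A C G

Answer: B D E F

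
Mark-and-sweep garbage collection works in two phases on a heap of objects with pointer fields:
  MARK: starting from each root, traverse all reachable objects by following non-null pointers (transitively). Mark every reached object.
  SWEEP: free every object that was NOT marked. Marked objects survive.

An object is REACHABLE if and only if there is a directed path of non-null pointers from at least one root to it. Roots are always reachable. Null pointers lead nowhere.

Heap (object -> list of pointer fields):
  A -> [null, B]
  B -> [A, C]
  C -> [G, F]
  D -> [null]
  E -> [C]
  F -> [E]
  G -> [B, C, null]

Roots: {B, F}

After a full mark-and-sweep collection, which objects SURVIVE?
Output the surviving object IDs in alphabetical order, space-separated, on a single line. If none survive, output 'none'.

Answer: A B C E F G

Derivation:
Roots: B F
Mark B: refs=A C, marked=B
Mark F: refs=E, marked=B F
Mark A: refs=null B, marked=A B F
Mark C: refs=G F, marked=A B C F
Mark E: refs=C, marked=A B C E F
Mark G: refs=B C null, marked=A B C E F G
Unmarked (collected): D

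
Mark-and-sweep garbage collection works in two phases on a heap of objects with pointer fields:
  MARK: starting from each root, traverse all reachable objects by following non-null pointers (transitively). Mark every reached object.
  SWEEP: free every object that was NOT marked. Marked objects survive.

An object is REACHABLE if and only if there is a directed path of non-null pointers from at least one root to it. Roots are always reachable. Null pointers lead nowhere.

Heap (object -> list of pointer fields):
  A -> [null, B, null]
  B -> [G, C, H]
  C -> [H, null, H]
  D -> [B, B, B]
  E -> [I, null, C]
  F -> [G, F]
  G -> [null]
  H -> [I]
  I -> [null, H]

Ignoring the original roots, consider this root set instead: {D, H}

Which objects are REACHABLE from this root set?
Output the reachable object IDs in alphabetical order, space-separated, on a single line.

Roots: D H
Mark D: refs=B B B, marked=D
Mark H: refs=I, marked=D H
Mark B: refs=G C H, marked=B D H
Mark I: refs=null H, marked=B D H I
Mark G: refs=null, marked=B D G H I
Mark C: refs=H null H, marked=B C D G H I
Unmarked (collected): A E F

Answer: B C D G H I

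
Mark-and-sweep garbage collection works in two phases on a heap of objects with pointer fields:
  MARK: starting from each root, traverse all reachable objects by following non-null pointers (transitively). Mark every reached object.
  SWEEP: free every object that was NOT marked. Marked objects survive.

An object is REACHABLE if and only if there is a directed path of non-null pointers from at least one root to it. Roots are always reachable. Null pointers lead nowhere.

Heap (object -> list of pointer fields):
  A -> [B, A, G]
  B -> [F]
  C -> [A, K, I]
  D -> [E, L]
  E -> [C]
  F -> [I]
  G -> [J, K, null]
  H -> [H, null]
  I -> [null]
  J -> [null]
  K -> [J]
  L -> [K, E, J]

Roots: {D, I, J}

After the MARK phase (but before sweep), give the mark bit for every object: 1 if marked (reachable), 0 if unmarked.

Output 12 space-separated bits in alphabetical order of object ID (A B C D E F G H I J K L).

Roots: D I J
Mark D: refs=E L, marked=D
Mark I: refs=null, marked=D I
Mark J: refs=null, marked=D I J
Mark E: refs=C, marked=D E I J
Mark L: refs=K E J, marked=D E I J L
Mark C: refs=A K I, marked=C D E I J L
Mark K: refs=J, marked=C D E I J K L
Mark A: refs=B A G, marked=A C D E I J K L
Mark B: refs=F, marked=A B C D E I J K L
Mark G: refs=J K null, marked=A B C D E G I J K L
Mark F: refs=I, marked=A B C D E F G I J K L
Unmarked (collected): H

Answer: 1 1 1 1 1 1 1 0 1 1 1 1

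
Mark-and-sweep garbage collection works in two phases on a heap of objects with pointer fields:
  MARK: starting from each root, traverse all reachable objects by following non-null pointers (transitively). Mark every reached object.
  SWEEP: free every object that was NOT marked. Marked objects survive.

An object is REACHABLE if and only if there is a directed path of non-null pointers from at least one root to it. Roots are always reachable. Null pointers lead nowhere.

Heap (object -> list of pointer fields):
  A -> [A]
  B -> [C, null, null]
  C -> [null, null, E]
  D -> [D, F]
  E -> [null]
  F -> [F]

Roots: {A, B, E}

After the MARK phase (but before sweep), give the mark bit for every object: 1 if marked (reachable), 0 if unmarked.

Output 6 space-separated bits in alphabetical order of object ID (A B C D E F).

Roots: A B E
Mark A: refs=A, marked=A
Mark B: refs=C null null, marked=A B
Mark E: refs=null, marked=A B E
Mark C: refs=null null E, marked=A B C E
Unmarked (collected): D F

Answer: 1 1 1 0 1 0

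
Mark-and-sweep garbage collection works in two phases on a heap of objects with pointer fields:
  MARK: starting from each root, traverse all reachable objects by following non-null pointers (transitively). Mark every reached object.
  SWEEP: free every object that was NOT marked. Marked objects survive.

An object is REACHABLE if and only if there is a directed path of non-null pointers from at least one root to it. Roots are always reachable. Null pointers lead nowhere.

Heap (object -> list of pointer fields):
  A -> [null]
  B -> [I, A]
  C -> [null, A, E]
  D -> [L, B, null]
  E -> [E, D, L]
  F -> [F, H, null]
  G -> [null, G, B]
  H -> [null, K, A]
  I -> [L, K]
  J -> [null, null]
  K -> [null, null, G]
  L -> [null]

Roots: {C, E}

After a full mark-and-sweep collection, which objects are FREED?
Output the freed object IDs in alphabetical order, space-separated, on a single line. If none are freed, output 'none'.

Answer: F H J

Derivation:
Roots: C E
Mark C: refs=null A E, marked=C
Mark E: refs=E D L, marked=C E
Mark A: refs=null, marked=A C E
Mark D: refs=L B null, marked=A C D E
Mark L: refs=null, marked=A C D E L
Mark B: refs=I A, marked=A B C D E L
Mark I: refs=L K, marked=A B C D E I L
Mark K: refs=null null G, marked=A B C D E I K L
Mark G: refs=null G B, marked=A B C D E G I K L
Unmarked (collected): F H J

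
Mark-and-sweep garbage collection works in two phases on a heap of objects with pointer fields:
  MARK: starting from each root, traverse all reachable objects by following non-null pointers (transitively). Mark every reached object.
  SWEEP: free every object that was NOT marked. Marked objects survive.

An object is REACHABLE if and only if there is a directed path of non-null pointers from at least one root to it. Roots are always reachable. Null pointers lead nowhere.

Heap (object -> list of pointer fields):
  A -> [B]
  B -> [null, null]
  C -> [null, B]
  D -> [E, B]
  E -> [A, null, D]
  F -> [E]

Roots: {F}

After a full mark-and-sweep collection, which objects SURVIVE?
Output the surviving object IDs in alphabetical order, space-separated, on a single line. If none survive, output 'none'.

Answer: A B D E F

Derivation:
Roots: F
Mark F: refs=E, marked=F
Mark E: refs=A null D, marked=E F
Mark A: refs=B, marked=A E F
Mark D: refs=E B, marked=A D E F
Mark B: refs=null null, marked=A B D E F
Unmarked (collected): C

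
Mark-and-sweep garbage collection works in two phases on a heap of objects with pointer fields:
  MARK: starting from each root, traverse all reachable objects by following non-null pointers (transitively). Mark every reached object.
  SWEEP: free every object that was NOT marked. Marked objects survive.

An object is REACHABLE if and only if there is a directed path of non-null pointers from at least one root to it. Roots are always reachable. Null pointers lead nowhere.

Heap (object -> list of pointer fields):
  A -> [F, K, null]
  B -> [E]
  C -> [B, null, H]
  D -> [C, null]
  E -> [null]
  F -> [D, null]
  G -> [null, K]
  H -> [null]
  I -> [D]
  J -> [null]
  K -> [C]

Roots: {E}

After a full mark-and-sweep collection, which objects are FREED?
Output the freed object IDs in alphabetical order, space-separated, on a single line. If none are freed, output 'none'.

Answer: A B C D F G H I J K

Derivation:
Roots: E
Mark E: refs=null, marked=E
Unmarked (collected): A B C D F G H I J K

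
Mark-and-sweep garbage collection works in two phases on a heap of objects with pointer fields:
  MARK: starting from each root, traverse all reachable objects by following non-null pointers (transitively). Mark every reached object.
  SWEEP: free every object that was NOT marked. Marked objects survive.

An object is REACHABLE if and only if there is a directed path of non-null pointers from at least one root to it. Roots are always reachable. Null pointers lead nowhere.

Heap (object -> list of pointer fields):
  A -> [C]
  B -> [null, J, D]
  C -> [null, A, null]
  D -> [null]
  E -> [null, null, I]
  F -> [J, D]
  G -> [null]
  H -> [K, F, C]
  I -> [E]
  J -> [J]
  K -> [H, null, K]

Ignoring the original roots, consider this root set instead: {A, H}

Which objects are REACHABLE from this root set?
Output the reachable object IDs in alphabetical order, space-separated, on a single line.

Roots: A H
Mark A: refs=C, marked=A
Mark H: refs=K F C, marked=A H
Mark C: refs=null A null, marked=A C H
Mark K: refs=H null K, marked=A C H K
Mark F: refs=J D, marked=A C F H K
Mark J: refs=J, marked=A C F H J K
Mark D: refs=null, marked=A C D F H J K
Unmarked (collected): B E G I

Answer: A C D F H J K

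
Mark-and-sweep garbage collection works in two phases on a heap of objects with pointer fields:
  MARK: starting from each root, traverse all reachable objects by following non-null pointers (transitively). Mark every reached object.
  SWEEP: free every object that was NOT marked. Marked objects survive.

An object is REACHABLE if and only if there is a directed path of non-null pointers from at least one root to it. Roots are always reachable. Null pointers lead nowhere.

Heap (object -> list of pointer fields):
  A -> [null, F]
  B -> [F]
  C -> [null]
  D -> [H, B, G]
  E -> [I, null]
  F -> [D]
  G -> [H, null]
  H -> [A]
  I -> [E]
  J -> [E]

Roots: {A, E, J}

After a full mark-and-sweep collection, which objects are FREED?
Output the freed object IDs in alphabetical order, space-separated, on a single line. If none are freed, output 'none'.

Answer: C

Derivation:
Roots: A E J
Mark A: refs=null F, marked=A
Mark E: refs=I null, marked=A E
Mark J: refs=E, marked=A E J
Mark F: refs=D, marked=A E F J
Mark I: refs=E, marked=A E F I J
Mark D: refs=H B G, marked=A D E F I J
Mark H: refs=A, marked=A D E F H I J
Mark B: refs=F, marked=A B D E F H I J
Mark G: refs=H null, marked=A B D E F G H I J
Unmarked (collected): C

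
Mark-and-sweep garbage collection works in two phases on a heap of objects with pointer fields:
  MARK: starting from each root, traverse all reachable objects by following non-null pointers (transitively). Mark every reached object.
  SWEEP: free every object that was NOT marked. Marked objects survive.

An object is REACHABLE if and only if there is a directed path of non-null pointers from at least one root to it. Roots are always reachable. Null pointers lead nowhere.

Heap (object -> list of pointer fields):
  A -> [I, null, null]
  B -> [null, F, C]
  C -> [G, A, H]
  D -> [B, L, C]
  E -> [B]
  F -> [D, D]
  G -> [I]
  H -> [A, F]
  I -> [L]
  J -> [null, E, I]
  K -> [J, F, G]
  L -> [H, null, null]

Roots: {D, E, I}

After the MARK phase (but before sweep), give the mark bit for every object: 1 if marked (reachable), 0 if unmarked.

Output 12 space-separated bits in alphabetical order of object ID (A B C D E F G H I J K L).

Roots: D E I
Mark D: refs=B L C, marked=D
Mark E: refs=B, marked=D E
Mark I: refs=L, marked=D E I
Mark B: refs=null F C, marked=B D E I
Mark L: refs=H null null, marked=B D E I L
Mark C: refs=G A H, marked=B C D E I L
Mark F: refs=D D, marked=B C D E F I L
Mark H: refs=A F, marked=B C D E F H I L
Mark G: refs=I, marked=B C D E F G H I L
Mark A: refs=I null null, marked=A B C D E F G H I L
Unmarked (collected): J K

Answer: 1 1 1 1 1 1 1 1 1 0 0 1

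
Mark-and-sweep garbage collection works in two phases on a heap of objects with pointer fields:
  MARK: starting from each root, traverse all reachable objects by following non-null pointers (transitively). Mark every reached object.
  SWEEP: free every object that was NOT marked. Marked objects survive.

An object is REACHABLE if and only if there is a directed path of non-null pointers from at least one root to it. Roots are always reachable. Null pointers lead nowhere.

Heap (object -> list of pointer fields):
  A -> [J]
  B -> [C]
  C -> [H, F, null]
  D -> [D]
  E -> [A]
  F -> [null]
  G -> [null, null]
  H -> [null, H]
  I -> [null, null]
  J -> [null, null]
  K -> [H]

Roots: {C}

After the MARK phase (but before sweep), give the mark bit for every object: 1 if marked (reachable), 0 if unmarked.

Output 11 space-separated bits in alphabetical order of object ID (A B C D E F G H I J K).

Answer: 0 0 1 0 0 1 0 1 0 0 0

Derivation:
Roots: C
Mark C: refs=H F null, marked=C
Mark H: refs=null H, marked=C H
Mark F: refs=null, marked=C F H
Unmarked (collected): A B D E G I J K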